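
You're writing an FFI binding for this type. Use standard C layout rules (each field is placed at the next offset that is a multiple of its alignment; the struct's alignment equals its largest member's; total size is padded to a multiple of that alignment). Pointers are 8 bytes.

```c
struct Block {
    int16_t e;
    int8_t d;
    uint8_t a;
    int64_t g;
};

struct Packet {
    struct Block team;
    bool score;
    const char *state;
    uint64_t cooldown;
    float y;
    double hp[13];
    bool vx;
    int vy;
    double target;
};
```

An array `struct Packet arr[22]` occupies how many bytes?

Block: e at 0 (size 2, align 2) → ends 2; d at 2 (size 1, align 1) → ends 3; a at 3 (size 1, align 1) → ends 4; pad 4 to align 8 for g; g at 8 (size 8, align 8) → ends 16; total 16 bytes, alignment 8
team at 0 (size 16, align 8) → ends 16
score at 16 (size 1, align 1) → ends 17
pad 7 to align 8 for state
state at 24 (size 8, align 8) → ends 32
cooldown at 32 (size 8, align 8) → ends 40
y at 40 (size 4, align 4) → ends 44
pad 4 to align 8 for hp
hp at 48 (size 104, align 8) → ends 152
vx at 152 (size 1, align 1) → ends 153
pad 3 to align 4 for vy
vy at 156 (size 4, align 4) → ends 160
target at 160 (size 8, align 8) → ends 168
total 168 bytes, alignment 8
array of 22: 22 × 168 = 3696

3696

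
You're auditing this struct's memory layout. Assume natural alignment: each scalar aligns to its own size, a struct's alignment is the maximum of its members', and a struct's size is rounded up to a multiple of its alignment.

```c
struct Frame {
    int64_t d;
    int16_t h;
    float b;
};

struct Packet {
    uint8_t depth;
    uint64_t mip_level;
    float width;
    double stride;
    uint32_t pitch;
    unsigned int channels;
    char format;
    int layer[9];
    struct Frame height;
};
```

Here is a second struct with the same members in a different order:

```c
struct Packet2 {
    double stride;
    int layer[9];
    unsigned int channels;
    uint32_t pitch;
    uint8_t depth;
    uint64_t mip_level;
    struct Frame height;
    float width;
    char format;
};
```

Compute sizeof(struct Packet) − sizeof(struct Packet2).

8

Frame: 0..8  d  (8B, 8-aligned); 8..10  h  (2B, 2-aligned); 10..12  -- padding (2B); 12..16  b  (4B, 4-aligned); sizeof = 16, alignof = 8
0..1  depth  (1B, 1-aligned)
1..8  -- padding (7B)
8..16  mip_level  (8B, 8-aligned)
16..20  width  (4B, 4-aligned)
20..24  -- padding (4B)
24..32  stride  (8B, 8-aligned)
32..36  pitch  (4B, 4-aligned)
36..40  channels  (4B, 4-aligned)
40..41  format  (1B, 1-aligned)
41..44  -- padding (3B)
44..80  layer  (36B, 4-aligned)
80..96  height  (16B, 8-aligned)
sizeof = 96, alignof = 8
— Packet2 —
0..8  stride  (8B, 8-aligned)
8..44  layer  (36B, 4-aligned)
44..48  channels  (4B, 4-aligned)
48..52  pitch  (4B, 4-aligned)
52..53  depth  (1B, 1-aligned)
53..56  -- padding (3B)
56..64  mip_level  (8B, 8-aligned)
64..80  height  (16B, 8-aligned)
80..84  width  (4B, 4-aligned)
84..85  format  (1B, 1-aligned)
85..88  -- tail padding (3B)
sizeof = 88, alignof = 8
96 − 88 = 8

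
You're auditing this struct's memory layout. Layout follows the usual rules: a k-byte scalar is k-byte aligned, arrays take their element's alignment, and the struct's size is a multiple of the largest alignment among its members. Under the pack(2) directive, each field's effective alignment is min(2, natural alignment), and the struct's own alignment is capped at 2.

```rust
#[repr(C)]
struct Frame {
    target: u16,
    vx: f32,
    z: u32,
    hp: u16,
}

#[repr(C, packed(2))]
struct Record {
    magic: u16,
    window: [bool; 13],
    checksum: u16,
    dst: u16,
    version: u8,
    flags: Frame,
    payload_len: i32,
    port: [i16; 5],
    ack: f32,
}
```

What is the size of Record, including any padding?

56 bytes

Frame: target at 0 (size 2, align 2) → ends 2; pad 2 to align 4 for vx; vx at 4 (size 4, align 4) → ends 8; z at 8 (size 4, align 4) → ends 12; hp at 12 (size 2, align 2) → ends 14; tail pad 2 to reach multiple of 4; total 16 bytes, alignment 4
magic at 0 (size 2, align 2) → ends 2
window at 2 (size 13, align 1) → ends 15
pad 1 to align 2 for checksum
checksum at 16 (size 2, align 2) → ends 18
dst at 18 (size 2, align 2) → ends 20
version at 20 (size 1, align 1) → ends 21
pad 1 to align 2 for flags
flags at 22 (size 16, align 2) → ends 38
payload_len at 38 (size 4, align 2) → ends 42
port at 42 (size 10, align 2) → ends 52
ack at 52 (size 4, align 2) → ends 56
total 56 bytes, alignment 2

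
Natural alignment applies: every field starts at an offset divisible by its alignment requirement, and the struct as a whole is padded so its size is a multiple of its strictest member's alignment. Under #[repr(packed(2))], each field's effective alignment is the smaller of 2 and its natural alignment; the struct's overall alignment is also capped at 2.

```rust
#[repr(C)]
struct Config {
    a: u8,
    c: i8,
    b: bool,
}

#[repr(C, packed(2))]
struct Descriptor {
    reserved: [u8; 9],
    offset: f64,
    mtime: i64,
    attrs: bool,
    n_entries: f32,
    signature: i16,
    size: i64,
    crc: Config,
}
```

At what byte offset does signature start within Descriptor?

Config: @0: a [1B, align 1] → 1; @1: c [1B, align 1] → 2; @2: b [1B, align 1] → 3; size 3, align 1
@0: reserved [9B, align 1] → 9
+1 pad (align 2)
@10: offset [8B, align 2] → 18
@18: mtime [8B, align 2] → 26
@26: attrs [1B, align 1] → 27
+1 pad (align 2)
@28: n_entries [4B, align 2] → 32
@32: signature [2B, align 2] → 34

32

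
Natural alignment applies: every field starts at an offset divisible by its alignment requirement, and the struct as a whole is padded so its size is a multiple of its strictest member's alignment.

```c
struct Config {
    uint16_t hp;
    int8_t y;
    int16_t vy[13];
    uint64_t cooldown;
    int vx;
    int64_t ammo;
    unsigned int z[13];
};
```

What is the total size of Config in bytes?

@0: hp [2B, align 2] → 2
@2: y [1B, align 1] → 3
+1 pad (align 2)
@4: vy [26B, align 2] → 30
+2 pad (align 8)
@32: cooldown [8B, align 8] → 40
@40: vx [4B, align 4] → 44
+4 pad (align 8)
@48: ammo [8B, align 8] → 56
@56: z [52B, align 4] → 108
+4 tail pad (align 8)
size 112, align 8

112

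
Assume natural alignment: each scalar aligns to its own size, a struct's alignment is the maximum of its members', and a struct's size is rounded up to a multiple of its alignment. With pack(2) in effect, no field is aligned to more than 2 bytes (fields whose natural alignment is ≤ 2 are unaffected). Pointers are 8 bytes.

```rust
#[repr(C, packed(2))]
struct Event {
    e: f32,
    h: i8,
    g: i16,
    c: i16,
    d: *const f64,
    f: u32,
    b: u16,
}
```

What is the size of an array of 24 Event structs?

e at 0 (size 4, align 2) → ends 4
h at 4 (size 1, align 1) → ends 5
pad 1 to align 2 for g
g at 6 (size 2, align 2) → ends 8
c at 8 (size 2, align 2) → ends 10
d at 10 (size 8, align 2) → ends 18
f at 18 (size 4, align 2) → ends 22
b at 22 (size 2, align 2) → ends 24
total 24 bytes, alignment 2
array of 24: 24 × 24 = 576

576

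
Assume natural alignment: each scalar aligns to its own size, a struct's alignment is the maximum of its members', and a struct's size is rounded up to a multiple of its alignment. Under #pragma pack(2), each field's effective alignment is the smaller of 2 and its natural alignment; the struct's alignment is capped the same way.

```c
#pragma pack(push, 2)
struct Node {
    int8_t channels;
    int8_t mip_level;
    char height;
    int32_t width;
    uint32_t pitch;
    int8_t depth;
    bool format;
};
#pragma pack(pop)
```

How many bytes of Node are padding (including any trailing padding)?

channels at 0 (size 1, align 1) → ends 1
mip_level at 1 (size 1, align 1) → ends 2
height at 2 (size 1, align 1) → ends 3
pad 1 to align 2 for width
width at 4 (size 4, align 2) → ends 8
pitch at 8 (size 4, align 2) → ends 12
depth at 12 (size 1, align 1) → ends 13
format at 13 (size 1, align 1) → ends 14
total 14 bytes, alignment 2
data bytes 13, size 14 → padding 1

1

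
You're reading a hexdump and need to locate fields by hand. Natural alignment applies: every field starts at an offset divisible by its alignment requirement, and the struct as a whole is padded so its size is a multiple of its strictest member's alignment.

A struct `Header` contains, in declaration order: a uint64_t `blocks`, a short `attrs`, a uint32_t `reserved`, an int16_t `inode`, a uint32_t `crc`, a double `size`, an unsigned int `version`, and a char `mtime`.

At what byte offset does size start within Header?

blocks at 0 (size 8, align 8) → ends 8
attrs at 8 (size 2, align 2) → ends 10
pad 2 to align 4 for reserved
reserved at 12 (size 4, align 4) → ends 16
inode at 16 (size 2, align 2) → ends 18
pad 2 to align 4 for crc
crc at 20 (size 4, align 4) → ends 24
size at 24 (size 8, align 8) → ends 32

24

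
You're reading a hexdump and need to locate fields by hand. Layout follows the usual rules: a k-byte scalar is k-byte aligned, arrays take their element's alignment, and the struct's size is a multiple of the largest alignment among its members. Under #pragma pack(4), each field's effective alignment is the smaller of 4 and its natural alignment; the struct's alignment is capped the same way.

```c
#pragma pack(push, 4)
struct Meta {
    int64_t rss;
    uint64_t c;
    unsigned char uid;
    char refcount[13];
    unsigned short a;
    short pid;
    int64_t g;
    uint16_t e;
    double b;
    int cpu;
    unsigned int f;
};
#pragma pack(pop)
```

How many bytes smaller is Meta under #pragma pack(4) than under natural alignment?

natural layout:
  0..8  rss  (8B, 8-aligned)
  8..16  c  (8B, 8-aligned)
  16..17  uid  (1B, 1-aligned)
  17..30  refcount  (13B, 1-aligned)
  30..32  a  (2B, 2-aligned)
  32..34  pid  (2B, 2-aligned)
  34..40  -- padding (6B)
  40..48  g  (8B, 8-aligned)
  48..50  e  (2B, 2-aligned)
  50..56  -- padding (6B)
  56..64  b  (8B, 8-aligned)
  64..68  cpu  (4B, 4-aligned)
  68..72  f  (4B, 4-aligned)
  sizeof = 72, alignof = 8
packed(4) layout:
  0..8  rss  (8B, 4-aligned)
  8..16  c  (8B, 4-aligned)
  16..17  uid  (1B, 1-aligned)
  17..30  refcount  (13B, 1-aligned)
  30..32  a  (2B, 2-aligned)
  32..34  pid  (2B, 2-aligned)
  34..36  -- padding (2B)
  36..44  g  (8B, 4-aligned)
  44..46  e  (2B, 2-aligned)
  46..48  -- padding (2B)
  48..56  b  (8B, 4-aligned)
  56..60  cpu  (4B, 4-aligned)
  60..64  f  (4B, 4-aligned)
  sizeof = 64, alignof = 4
72 − 64 = 8

8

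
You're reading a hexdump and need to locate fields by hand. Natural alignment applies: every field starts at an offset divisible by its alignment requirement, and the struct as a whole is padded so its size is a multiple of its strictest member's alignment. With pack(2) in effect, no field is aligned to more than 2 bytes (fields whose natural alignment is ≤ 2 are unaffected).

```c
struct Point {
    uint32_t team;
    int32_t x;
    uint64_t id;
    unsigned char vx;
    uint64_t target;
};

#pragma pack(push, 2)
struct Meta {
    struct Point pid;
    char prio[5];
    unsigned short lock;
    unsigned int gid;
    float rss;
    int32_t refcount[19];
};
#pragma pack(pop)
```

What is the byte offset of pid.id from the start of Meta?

Point: 0..4  team  (4B, 4-aligned); 4..8  x  (4B, 4-aligned); 8..16  id  (8B, 8-aligned); 16..17  vx  (1B, 1-aligned); 17..24  -- padding (7B); 24..32  target  (8B, 8-aligned); sizeof = 32, alignof = 8
0..32  pid  (32B, 2-aligned)
within Point: id at 8
0 + 8 = 8

8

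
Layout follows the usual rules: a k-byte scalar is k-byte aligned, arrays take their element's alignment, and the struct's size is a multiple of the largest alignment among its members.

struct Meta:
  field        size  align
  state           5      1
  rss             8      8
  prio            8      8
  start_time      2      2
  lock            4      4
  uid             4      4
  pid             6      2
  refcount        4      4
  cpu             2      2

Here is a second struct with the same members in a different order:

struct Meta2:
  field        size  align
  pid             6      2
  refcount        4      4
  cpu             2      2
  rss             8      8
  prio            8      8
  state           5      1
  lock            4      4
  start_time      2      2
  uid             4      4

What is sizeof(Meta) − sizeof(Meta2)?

0..5  state  (5B, 1-aligned)
5..8  -- padding (3B)
8..16  rss  (8B, 8-aligned)
16..24  prio  (8B, 8-aligned)
24..26  start_time  (2B, 2-aligned)
26..28  -- padding (2B)
28..32  lock  (4B, 4-aligned)
32..36  uid  (4B, 4-aligned)
36..42  pid  (6B, 2-aligned)
42..44  -- padding (2B)
44..48  refcount  (4B, 4-aligned)
48..50  cpu  (2B, 2-aligned)
50..56  -- tail padding (6B)
sizeof = 56, alignof = 8
— Meta2 —
0..6  pid  (6B, 2-aligned)
6..8  -- padding (2B)
8..12  refcount  (4B, 4-aligned)
12..14  cpu  (2B, 2-aligned)
14..16  -- padding (2B)
16..24  rss  (8B, 8-aligned)
24..32  prio  (8B, 8-aligned)
32..37  state  (5B, 1-aligned)
37..40  -- padding (3B)
40..44  lock  (4B, 4-aligned)
44..46  start_time  (2B, 2-aligned)
46..48  -- padding (2B)
48..52  uid  (4B, 4-aligned)
52..56  -- tail padding (4B)
sizeof = 56, alignof = 8
56 − 56 = 0

0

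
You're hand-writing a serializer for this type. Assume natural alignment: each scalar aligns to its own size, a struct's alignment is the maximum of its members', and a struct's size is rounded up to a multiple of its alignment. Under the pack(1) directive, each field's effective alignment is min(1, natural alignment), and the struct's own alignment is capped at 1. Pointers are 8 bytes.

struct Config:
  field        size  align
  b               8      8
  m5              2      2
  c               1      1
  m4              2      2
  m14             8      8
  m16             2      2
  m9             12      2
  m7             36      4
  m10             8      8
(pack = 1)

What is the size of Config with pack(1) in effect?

79

0..8  b  (8B, 1-aligned)
8..10  m5  (2B, 1-aligned)
10..11  c  (1B, 1-aligned)
11..13  m4  (2B, 1-aligned)
13..21  m14  (8B, 1-aligned)
21..23  m16  (2B, 1-aligned)
23..35  m9  (12B, 1-aligned)
35..71  m7  (36B, 1-aligned)
71..79  m10  (8B, 1-aligned)
sizeof = 79, alignof = 1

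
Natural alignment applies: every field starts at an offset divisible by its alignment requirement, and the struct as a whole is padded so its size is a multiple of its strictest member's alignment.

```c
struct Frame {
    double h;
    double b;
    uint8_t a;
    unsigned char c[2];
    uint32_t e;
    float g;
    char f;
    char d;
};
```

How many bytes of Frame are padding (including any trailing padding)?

3

@0: h [8B, align 8] → 8
@8: b [8B, align 8] → 16
@16: a [1B, align 1] → 17
@17: c [2B, align 1] → 19
+1 pad (align 4)
@20: e [4B, align 4] → 24
@24: g [4B, align 4] → 28
@28: f [1B, align 1] → 29
@29: d [1B, align 1] → 30
+2 tail pad (align 8)
size 32, align 8
data bytes 29, size 32 → padding 3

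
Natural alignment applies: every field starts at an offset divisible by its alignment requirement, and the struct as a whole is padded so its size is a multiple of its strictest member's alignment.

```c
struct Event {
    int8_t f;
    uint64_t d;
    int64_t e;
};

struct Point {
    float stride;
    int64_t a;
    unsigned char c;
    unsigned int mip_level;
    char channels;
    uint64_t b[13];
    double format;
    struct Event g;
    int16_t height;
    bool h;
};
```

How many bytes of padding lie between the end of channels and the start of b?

7

Event: 0..1  f  (1B, 1-aligned); 1..8  -- padding (7B); 8..16  d  (8B, 8-aligned); 16..24  e  (8B, 8-aligned); sizeof = 24, alignof = 8
0..4  stride  (4B, 4-aligned)
4..8  -- padding (4B)
8..16  a  (8B, 8-aligned)
16..17  c  (1B, 1-aligned)
17..20  -- padding (3B)
20..24  mip_level  (4B, 4-aligned)
24..25  channels  (1B, 1-aligned)
25..32  -- padding (7B)
32..136  b  (104B, 8-aligned)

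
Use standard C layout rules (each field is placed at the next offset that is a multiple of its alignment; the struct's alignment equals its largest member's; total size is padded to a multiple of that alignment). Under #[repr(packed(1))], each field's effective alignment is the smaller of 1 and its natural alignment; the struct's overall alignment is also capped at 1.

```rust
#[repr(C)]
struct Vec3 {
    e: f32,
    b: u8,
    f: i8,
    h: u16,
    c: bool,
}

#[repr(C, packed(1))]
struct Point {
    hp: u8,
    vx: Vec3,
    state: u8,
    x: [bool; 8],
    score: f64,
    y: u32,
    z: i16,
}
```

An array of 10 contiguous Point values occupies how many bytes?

Vec3: e at 0 (size 4, align 4) → ends 4; b at 4 (size 1, align 1) → ends 5; f at 5 (size 1, align 1) → ends 6; h at 6 (size 2, align 2) → ends 8; c at 8 (size 1, align 1) → ends 9; tail pad 3 to reach multiple of 4; total 12 bytes, alignment 4
hp at 0 (size 1, align 1) → ends 1
vx at 1 (size 12, align 1) → ends 13
state at 13 (size 1, align 1) → ends 14
x at 14 (size 8, align 1) → ends 22
score at 22 (size 8, align 1) → ends 30
y at 30 (size 4, align 1) → ends 34
z at 34 (size 2, align 1) → ends 36
total 36 bytes, alignment 1
array of 10: 10 × 36 = 360

360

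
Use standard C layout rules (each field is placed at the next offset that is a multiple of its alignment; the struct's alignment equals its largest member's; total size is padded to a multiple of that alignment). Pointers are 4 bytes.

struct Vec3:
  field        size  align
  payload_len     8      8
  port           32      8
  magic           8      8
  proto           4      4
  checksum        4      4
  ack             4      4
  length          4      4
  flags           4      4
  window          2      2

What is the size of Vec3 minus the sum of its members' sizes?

payload_len at 0 (size 8, align 8) → ends 8
port at 8 (size 32, align 8) → ends 40
magic at 40 (size 8, align 8) → ends 48
proto at 48 (size 4, align 4) → ends 52
checksum at 52 (size 4, align 4) → ends 56
ack at 56 (size 4, align 4) → ends 60
length at 60 (size 4, align 4) → ends 64
flags at 64 (size 4, align 4) → ends 68
window at 68 (size 2, align 2) → ends 70
tail pad 2 to reach multiple of 8
total 72 bytes, alignment 8
data bytes 70, size 72 → padding 2

2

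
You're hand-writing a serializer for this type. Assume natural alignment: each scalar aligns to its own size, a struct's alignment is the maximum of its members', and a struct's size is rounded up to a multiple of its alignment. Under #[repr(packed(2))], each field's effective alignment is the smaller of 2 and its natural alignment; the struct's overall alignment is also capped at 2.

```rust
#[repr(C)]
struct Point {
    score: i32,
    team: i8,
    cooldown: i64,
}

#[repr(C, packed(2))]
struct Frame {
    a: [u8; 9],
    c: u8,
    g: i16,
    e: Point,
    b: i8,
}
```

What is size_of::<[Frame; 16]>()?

Point: @0: score [4B, align 4] → 4; @4: team [1B, align 1] → 5; +3 pad (align 8); @8: cooldown [8B, align 8] → 16; size 16, align 8
@0: a [9B, align 1] → 9
@9: c [1B, align 1] → 10
@10: g [2B, align 2] → 12
@12: e [16B, align 2] → 28
@28: b [1B, align 1] → 29
+1 tail pad (align 2)
size 30, align 2
array of 16: 16 × 30 = 480

480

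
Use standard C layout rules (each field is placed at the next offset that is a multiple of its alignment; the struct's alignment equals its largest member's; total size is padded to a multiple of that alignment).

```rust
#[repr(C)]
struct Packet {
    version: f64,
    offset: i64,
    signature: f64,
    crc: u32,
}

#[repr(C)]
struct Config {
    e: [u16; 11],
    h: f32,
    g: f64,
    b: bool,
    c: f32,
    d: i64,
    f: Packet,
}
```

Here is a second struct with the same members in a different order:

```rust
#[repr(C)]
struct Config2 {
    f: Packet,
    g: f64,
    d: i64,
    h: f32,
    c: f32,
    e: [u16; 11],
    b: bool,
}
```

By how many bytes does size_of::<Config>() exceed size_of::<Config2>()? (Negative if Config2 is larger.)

Packet: 0..8  version  (8B, 8-aligned); 8..16  offset  (8B, 8-aligned); 16..24  signature  (8B, 8-aligned); 24..28  crc  (4B, 4-aligned); 28..32  -- tail padding (4B); sizeof = 32, alignof = 8
0..22  e  (22B, 2-aligned)
22..24  -- padding (2B)
24..28  h  (4B, 4-aligned)
28..32  -- padding (4B)
32..40  g  (8B, 8-aligned)
40..41  b  (1B, 1-aligned)
41..44  -- padding (3B)
44..48  c  (4B, 4-aligned)
48..56  d  (8B, 8-aligned)
56..88  f  (32B, 8-aligned)
sizeof = 88, alignof = 8
— Config2 —
0..32  f  (32B, 8-aligned)
32..40  g  (8B, 8-aligned)
40..48  d  (8B, 8-aligned)
48..52  h  (4B, 4-aligned)
52..56  c  (4B, 4-aligned)
56..78  e  (22B, 2-aligned)
78..79  b  (1B, 1-aligned)
79..80  -- tail padding (1B)
sizeof = 80, alignof = 8
88 − 80 = 8

8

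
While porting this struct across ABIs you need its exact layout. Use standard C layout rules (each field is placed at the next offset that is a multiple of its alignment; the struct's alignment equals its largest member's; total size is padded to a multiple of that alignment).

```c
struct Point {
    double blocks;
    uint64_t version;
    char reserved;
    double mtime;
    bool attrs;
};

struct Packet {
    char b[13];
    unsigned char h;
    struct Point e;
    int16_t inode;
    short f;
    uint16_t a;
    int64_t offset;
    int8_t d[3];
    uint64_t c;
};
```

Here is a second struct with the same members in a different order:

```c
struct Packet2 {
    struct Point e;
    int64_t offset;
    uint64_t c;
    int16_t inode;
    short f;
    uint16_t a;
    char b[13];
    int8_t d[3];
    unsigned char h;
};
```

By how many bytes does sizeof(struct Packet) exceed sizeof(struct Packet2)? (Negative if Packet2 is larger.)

Point: @0: blocks [8B, align 8] → 8; @8: version [8B, align 8] → 16; @16: reserved [1B, align 1] → 17; +7 pad (align 8); @24: mtime [8B, align 8] → 32; @32: attrs [1B, align 1] → 33; +7 tail pad (align 8); size 40, align 8
@0: b [13B, align 1] → 13
@13: h [1B, align 1] → 14
+2 pad (align 8)
@16: e [40B, align 8] → 56
@56: inode [2B, align 2] → 58
@58: f [2B, align 2] → 60
@60: a [2B, align 2] → 62
+2 pad (align 8)
@64: offset [8B, align 8] → 72
@72: d [3B, align 1] → 75
+5 pad (align 8)
@80: c [8B, align 8] → 88
size 88, align 8
— Packet2 —
@0: e [40B, align 8] → 40
@40: offset [8B, align 8] → 48
@48: c [8B, align 8] → 56
@56: inode [2B, align 2] → 58
@58: f [2B, align 2] → 60
@60: a [2B, align 2] → 62
@62: b [13B, align 1] → 75
@75: d [3B, align 1] → 78
@78: h [1B, align 1] → 79
+1 tail pad (align 8)
size 80, align 8
88 − 80 = 8

8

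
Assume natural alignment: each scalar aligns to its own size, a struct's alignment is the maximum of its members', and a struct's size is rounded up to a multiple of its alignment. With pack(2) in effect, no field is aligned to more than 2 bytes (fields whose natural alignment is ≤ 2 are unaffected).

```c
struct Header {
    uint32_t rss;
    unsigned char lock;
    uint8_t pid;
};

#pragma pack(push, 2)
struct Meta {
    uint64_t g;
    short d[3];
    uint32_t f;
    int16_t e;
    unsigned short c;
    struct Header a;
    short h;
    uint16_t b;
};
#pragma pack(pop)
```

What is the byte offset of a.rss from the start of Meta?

22

Header: rss at 0 (size 4, align 4) → ends 4; lock at 4 (size 1, align 1) → ends 5; pid at 5 (size 1, align 1) → ends 6; tail pad 2 to reach multiple of 4; total 8 bytes, alignment 4
g at 0 (size 8, align 2) → ends 8
d at 8 (size 6, align 2) → ends 14
f at 14 (size 4, align 2) → ends 18
e at 18 (size 2, align 2) → ends 20
c at 20 (size 2, align 2) → ends 22
a at 22 (size 8, align 2) → ends 30
within Header: rss at 0
22 + 0 = 22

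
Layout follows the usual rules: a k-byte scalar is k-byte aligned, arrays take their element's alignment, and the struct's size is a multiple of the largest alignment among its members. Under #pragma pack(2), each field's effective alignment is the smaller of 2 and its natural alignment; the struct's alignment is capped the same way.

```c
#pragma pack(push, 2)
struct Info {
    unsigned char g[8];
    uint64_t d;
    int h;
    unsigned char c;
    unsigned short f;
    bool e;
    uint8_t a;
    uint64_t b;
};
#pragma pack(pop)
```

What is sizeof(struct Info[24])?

0..8  g  (8B, 1-aligned)
8..16  d  (8B, 2-aligned)
16..20  h  (4B, 2-aligned)
20..21  c  (1B, 1-aligned)
21..22  -- padding (1B)
22..24  f  (2B, 2-aligned)
24..25  e  (1B, 1-aligned)
25..26  a  (1B, 1-aligned)
26..34  b  (8B, 2-aligned)
sizeof = 34, alignof = 2
array of 24: 24 × 34 = 816

816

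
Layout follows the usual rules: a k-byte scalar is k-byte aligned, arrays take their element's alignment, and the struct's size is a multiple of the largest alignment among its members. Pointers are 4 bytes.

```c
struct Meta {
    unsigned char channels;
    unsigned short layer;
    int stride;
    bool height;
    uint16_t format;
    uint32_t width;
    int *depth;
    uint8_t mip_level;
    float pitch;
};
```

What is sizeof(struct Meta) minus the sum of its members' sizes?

@0: channels [1B, align 1] → 1
+1 pad (align 2)
@2: layer [2B, align 2] → 4
@4: stride [4B, align 4] → 8
@8: height [1B, align 1] → 9
+1 pad (align 2)
@10: format [2B, align 2] → 12
@12: width [4B, align 4] → 16
@16: depth [4B, align 4] → 20
@20: mip_level [1B, align 1] → 21
+3 pad (align 4)
@24: pitch [4B, align 4] → 28
size 28, align 4
data bytes 23, size 28 → padding 5

5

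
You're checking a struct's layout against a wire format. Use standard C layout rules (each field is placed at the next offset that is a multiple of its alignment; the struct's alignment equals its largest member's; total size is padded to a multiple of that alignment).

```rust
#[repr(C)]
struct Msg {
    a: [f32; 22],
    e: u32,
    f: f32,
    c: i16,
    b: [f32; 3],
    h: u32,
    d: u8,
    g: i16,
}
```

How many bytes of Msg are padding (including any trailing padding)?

a at 0 (size 88, align 4) → ends 88
e at 88 (size 4, align 4) → ends 92
f at 92 (size 4, align 4) → ends 96
c at 96 (size 2, align 2) → ends 98
pad 2 to align 4 for b
b at 100 (size 12, align 4) → ends 112
h at 112 (size 4, align 4) → ends 116
d at 116 (size 1, align 1) → ends 117
pad 1 to align 2 for g
g at 118 (size 2, align 2) → ends 120
total 120 bytes, alignment 4
data bytes 117, size 120 → padding 3

3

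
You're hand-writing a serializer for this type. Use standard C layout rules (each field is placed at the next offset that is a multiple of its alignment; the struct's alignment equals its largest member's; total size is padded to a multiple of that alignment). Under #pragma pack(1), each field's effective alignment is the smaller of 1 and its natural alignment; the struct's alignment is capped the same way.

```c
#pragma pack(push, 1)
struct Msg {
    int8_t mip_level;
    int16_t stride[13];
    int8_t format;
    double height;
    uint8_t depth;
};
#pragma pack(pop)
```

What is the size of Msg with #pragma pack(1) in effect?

37

@0: mip_level [1B, align 1] → 1
@1: stride [26B, align 1] → 27
@27: format [1B, align 1] → 28
@28: height [8B, align 1] → 36
@36: depth [1B, align 1] → 37
size 37, align 1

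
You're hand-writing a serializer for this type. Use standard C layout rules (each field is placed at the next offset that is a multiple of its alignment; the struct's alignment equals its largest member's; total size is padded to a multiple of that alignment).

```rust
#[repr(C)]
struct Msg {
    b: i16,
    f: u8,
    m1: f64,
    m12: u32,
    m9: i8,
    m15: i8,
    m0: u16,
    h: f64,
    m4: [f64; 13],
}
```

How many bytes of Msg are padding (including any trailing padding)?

0..2  b  (2B, 2-aligned)
2..3  f  (1B, 1-aligned)
3..8  -- padding (5B)
8..16  m1  (8B, 8-aligned)
16..20  m12  (4B, 4-aligned)
20..21  m9  (1B, 1-aligned)
21..22  m15  (1B, 1-aligned)
22..24  m0  (2B, 2-aligned)
24..32  h  (8B, 8-aligned)
32..136  m4  (104B, 8-aligned)
sizeof = 136, alignof = 8
data bytes 131, size 136 → padding 5

5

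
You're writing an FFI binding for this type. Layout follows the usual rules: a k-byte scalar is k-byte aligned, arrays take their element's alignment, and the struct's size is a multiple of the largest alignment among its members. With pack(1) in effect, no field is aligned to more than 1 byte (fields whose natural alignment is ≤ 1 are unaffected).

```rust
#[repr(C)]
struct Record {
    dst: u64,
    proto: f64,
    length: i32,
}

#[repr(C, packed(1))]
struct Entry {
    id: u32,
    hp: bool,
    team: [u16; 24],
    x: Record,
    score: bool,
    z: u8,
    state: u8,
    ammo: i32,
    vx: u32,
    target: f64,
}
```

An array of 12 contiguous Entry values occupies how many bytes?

Record: 0..8  dst  (8B, 8-aligned); 8..16  proto  (8B, 8-aligned); 16..20  length  (4B, 4-aligned); 20..24  -- tail padding (4B); sizeof = 24, alignof = 8
0..4  id  (4B, 1-aligned)
4..5  hp  (1B, 1-aligned)
5..53  team  (48B, 1-aligned)
53..77  x  (24B, 1-aligned)
77..78  score  (1B, 1-aligned)
78..79  z  (1B, 1-aligned)
79..80  state  (1B, 1-aligned)
80..84  ammo  (4B, 1-aligned)
84..88  vx  (4B, 1-aligned)
88..96  target  (8B, 1-aligned)
sizeof = 96, alignof = 1
array of 12: 12 × 96 = 1152

1152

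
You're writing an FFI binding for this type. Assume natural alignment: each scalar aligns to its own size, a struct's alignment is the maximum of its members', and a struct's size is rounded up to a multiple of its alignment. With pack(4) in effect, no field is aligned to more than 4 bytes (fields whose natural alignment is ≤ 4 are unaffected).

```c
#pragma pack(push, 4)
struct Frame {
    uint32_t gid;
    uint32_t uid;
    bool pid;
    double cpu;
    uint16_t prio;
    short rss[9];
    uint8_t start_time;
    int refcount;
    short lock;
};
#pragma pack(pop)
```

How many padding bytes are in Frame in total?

8

0..4  gid  (4B, 4-aligned)
4..8  uid  (4B, 4-aligned)
8..9  pid  (1B, 1-aligned)
9..12  -- padding (3B)
12..20  cpu  (8B, 4-aligned)
20..22  prio  (2B, 2-aligned)
22..40  rss  (18B, 2-aligned)
40..41  start_time  (1B, 1-aligned)
41..44  -- padding (3B)
44..48  refcount  (4B, 4-aligned)
48..50  lock  (2B, 2-aligned)
50..52  -- tail padding (2B)
sizeof = 52, alignof = 4
data bytes 44, size 52 → padding 8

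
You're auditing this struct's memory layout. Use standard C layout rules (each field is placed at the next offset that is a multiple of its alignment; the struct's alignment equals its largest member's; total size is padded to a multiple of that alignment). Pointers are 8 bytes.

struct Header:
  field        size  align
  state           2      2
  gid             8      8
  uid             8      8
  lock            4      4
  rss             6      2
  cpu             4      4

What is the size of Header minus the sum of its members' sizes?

8

@0: state [2B, align 2] → 2
+6 pad (align 8)
@8: gid [8B, align 8] → 16
@16: uid [8B, align 8] → 24
@24: lock [4B, align 4] → 28
@28: rss [6B, align 2] → 34
+2 pad (align 4)
@36: cpu [4B, align 4] → 40
size 40, align 8
data bytes 32, size 40 → padding 8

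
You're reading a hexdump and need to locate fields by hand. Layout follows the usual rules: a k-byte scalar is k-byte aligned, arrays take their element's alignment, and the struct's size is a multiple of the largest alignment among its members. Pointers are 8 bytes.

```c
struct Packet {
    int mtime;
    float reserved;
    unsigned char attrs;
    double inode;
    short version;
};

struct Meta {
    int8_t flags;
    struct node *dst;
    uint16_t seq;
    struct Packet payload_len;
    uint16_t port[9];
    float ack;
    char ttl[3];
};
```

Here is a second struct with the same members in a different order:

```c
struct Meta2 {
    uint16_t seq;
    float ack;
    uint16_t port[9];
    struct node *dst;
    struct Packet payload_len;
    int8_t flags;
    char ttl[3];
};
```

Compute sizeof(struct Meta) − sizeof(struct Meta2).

8

Packet: 0..4  mtime  (4B, 4-aligned); 4..8  reserved  (4B, 4-aligned); 8..9  attrs  (1B, 1-aligned); 9..16  -- padding (7B); 16..24  inode  (8B, 8-aligned); 24..26  version  (2B, 2-aligned); 26..32  -- tail padding (6B); sizeof = 32, alignof = 8
0..1  flags  (1B, 1-aligned)
1..8  -- padding (7B)
8..16  dst  (8B, 8-aligned)
16..18  seq  (2B, 2-aligned)
18..24  -- padding (6B)
24..56  payload_len  (32B, 8-aligned)
56..74  port  (18B, 2-aligned)
74..76  -- padding (2B)
76..80  ack  (4B, 4-aligned)
80..83  ttl  (3B, 1-aligned)
83..88  -- tail padding (5B)
sizeof = 88, alignof = 8
— Meta2 —
0..2  seq  (2B, 2-aligned)
2..4  -- padding (2B)
4..8  ack  (4B, 4-aligned)
8..26  port  (18B, 2-aligned)
26..32  -- padding (6B)
32..40  dst  (8B, 8-aligned)
40..72  payload_len  (32B, 8-aligned)
72..73  flags  (1B, 1-aligned)
73..76  ttl  (3B, 1-aligned)
76..80  -- tail padding (4B)
sizeof = 80, alignof = 8
88 − 80 = 8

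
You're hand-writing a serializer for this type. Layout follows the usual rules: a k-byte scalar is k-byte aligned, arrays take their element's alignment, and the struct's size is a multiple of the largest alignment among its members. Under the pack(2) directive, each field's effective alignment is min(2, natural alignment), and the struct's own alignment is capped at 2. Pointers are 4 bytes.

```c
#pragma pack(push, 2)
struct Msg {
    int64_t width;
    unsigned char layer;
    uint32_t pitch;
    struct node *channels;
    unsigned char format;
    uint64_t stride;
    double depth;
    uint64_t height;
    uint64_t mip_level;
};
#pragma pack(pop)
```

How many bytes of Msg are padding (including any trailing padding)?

width at 0 (size 8, align 2) → ends 8
layer at 8 (size 1, align 1) → ends 9
pad 1 to align 2 for pitch
pitch at 10 (size 4, align 2) → ends 14
channels at 14 (size 4, align 2) → ends 18
format at 18 (size 1, align 1) → ends 19
pad 1 to align 2 for stride
stride at 20 (size 8, align 2) → ends 28
depth at 28 (size 8, align 2) → ends 36
height at 36 (size 8, align 2) → ends 44
mip_level at 44 (size 8, align 2) → ends 52
total 52 bytes, alignment 2
data bytes 50, size 52 → padding 2

2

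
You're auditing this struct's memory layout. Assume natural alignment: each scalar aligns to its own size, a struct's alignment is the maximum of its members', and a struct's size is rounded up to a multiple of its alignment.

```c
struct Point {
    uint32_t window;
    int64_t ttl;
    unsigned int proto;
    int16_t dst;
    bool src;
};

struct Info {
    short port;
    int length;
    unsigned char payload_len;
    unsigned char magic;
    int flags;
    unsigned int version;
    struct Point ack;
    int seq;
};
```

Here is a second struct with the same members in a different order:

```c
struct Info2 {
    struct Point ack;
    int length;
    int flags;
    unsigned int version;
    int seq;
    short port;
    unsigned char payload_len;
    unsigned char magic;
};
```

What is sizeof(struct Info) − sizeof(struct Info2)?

8

Point: 0..4  window  (4B, 4-aligned); 4..8  -- padding (4B); 8..16  ttl  (8B, 8-aligned); 16..20  proto  (4B, 4-aligned); 20..22  dst  (2B, 2-aligned); 22..23  src  (1B, 1-aligned); 23..24  -- tail padding (1B); sizeof = 24, alignof = 8
0..2  port  (2B, 2-aligned)
2..4  -- padding (2B)
4..8  length  (4B, 4-aligned)
8..9  payload_len  (1B, 1-aligned)
9..10  magic  (1B, 1-aligned)
10..12  -- padding (2B)
12..16  flags  (4B, 4-aligned)
16..20  version  (4B, 4-aligned)
20..24  -- padding (4B)
24..48  ack  (24B, 8-aligned)
48..52  seq  (4B, 4-aligned)
52..56  -- tail padding (4B)
sizeof = 56, alignof = 8
— Info2 —
0..24  ack  (24B, 8-aligned)
24..28  length  (4B, 4-aligned)
28..32  flags  (4B, 4-aligned)
32..36  version  (4B, 4-aligned)
36..40  seq  (4B, 4-aligned)
40..42  port  (2B, 2-aligned)
42..43  payload_len  (1B, 1-aligned)
43..44  magic  (1B, 1-aligned)
44..48  -- tail padding (4B)
sizeof = 48, alignof = 8
56 − 48 = 8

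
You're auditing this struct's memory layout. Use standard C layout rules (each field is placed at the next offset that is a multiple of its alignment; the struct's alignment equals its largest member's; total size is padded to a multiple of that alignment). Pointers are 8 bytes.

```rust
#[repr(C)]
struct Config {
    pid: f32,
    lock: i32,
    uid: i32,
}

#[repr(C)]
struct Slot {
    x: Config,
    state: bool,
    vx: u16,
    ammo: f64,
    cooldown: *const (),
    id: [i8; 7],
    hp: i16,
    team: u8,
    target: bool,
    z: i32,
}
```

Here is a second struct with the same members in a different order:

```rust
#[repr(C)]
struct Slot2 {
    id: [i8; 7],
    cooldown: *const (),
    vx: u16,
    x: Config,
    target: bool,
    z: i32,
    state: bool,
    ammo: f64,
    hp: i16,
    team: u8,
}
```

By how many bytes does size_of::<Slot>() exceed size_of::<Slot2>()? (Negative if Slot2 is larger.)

-16

Config: pid at 0 (size 4, align 4) → ends 4; lock at 4 (size 4, align 4) → ends 8; uid at 8 (size 4, align 4) → ends 12; total 12 bytes, alignment 4
x at 0 (size 12, align 4) → ends 12
state at 12 (size 1, align 1) → ends 13
pad 1 to align 2 for vx
vx at 14 (size 2, align 2) → ends 16
ammo at 16 (size 8, align 8) → ends 24
cooldown at 24 (size 8, align 8) → ends 32
id at 32 (size 7, align 1) → ends 39
pad 1 to align 2 for hp
hp at 40 (size 2, align 2) → ends 42
team at 42 (size 1, align 1) → ends 43
target at 43 (size 1, align 1) → ends 44
z at 44 (size 4, align 4) → ends 48
total 48 bytes, alignment 8
— Slot2 —
id at 0 (size 7, align 1) → ends 7
pad 1 to align 8 for cooldown
cooldown at 8 (size 8, align 8) → ends 16
vx at 16 (size 2, align 2) → ends 18
pad 2 to align 4 for x
x at 20 (size 12, align 4) → ends 32
target at 32 (size 1, align 1) → ends 33
pad 3 to align 4 for z
z at 36 (size 4, align 4) → ends 40
state at 40 (size 1, align 1) → ends 41
pad 7 to align 8 for ammo
ammo at 48 (size 8, align 8) → ends 56
hp at 56 (size 2, align 2) → ends 58
team at 58 (size 1, align 1) → ends 59
tail pad 5 to reach multiple of 8
total 64 bytes, alignment 8
48 − 64 = -16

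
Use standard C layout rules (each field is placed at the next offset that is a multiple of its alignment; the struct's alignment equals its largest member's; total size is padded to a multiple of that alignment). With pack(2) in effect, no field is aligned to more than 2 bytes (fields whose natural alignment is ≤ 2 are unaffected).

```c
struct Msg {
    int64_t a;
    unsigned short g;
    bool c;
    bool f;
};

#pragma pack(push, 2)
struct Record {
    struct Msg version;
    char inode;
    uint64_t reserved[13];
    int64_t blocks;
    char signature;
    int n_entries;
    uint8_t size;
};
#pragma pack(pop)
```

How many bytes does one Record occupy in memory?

Msg: a at 0 (size 8, align 8) → ends 8; g at 8 (size 2, align 2) → ends 10; c at 10 (size 1, align 1) → ends 11; f at 11 (size 1, align 1) → ends 12; tail pad 4 to reach multiple of 8; total 16 bytes, alignment 8
version at 0 (size 16, align 2) → ends 16
inode at 16 (size 1, align 1) → ends 17
pad 1 to align 2 for reserved
reserved at 18 (size 104, align 2) → ends 122
blocks at 122 (size 8, align 2) → ends 130
signature at 130 (size 1, align 1) → ends 131
pad 1 to align 2 for n_entries
n_entries at 132 (size 4, align 2) → ends 136
size at 136 (size 1, align 1) → ends 137
tail pad 1 to reach multiple of 2
total 138 bytes, alignment 2

138 bytes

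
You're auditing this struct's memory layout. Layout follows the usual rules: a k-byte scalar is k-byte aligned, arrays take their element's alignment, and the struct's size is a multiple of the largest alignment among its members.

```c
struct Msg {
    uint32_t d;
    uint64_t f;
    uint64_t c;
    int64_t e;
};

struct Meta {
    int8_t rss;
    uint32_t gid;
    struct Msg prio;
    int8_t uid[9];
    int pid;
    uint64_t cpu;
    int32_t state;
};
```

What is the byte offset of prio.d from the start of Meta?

8

Msg: @0: d [4B, align 4] → 4; +4 pad (align 8); @8: f [8B, align 8] → 16; @16: c [8B, align 8] → 24; @24: e [8B, align 8] → 32; size 32, align 8
@0: rss [1B, align 1] → 1
+3 pad (align 4)
@4: gid [4B, align 4] → 8
@8: prio [32B, align 8] → 40
within Msg: d at 0
8 + 0 = 8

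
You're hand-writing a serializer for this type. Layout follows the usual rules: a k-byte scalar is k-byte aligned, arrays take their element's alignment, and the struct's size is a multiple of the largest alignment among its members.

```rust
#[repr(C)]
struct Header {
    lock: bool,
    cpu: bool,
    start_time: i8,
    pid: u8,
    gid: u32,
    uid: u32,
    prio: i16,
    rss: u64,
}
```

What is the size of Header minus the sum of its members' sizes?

0..1  lock  (1B, 1-aligned)
1..2  cpu  (1B, 1-aligned)
2..3  start_time  (1B, 1-aligned)
3..4  pid  (1B, 1-aligned)
4..8  gid  (4B, 4-aligned)
8..12  uid  (4B, 4-aligned)
12..14  prio  (2B, 2-aligned)
14..16  -- padding (2B)
16..24  rss  (8B, 8-aligned)
sizeof = 24, alignof = 8
data bytes 22, size 24 → padding 2

2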